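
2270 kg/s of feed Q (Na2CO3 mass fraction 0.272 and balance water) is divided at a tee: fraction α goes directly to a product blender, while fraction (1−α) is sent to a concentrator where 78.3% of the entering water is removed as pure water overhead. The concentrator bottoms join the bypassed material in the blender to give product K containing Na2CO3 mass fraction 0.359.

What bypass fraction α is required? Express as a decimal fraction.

0.575

All 2270×0.272 = 617.44 kg/s of Na2CO3 reaches K, so K = 617.44/0.359 = 1719.9 kg/s and vapour = 550.11 kg/s.
The evaporator receives (1−α)·2270 of feed at 0.728 water and removes 0.783 of that water:
0.783×0.728×(1−α)×2270 = 550.11
(1−α) = 550.11/1294 = 0.4251;  α = 0.5749.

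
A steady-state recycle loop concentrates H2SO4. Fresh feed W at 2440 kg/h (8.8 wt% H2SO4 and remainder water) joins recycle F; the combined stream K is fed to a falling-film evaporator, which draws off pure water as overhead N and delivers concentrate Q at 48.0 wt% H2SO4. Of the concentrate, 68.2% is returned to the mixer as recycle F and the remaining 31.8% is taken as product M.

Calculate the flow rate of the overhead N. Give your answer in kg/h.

Overall H2SO4 balance (none leaves overhead): H2SO4 in fresh feed = H2SO4 in product, i.e. 2440×0.088 = (1−0.682)·Q·0.480.
Q = 214.72/(0.480×0.318) = 1406.7 kg/h.
Recycle F = 0.682×1406.7 = 959.38 kg/h.
Combined feed K = 2440 + 959.38 = 3399.4 kg/h.
Overhead N = K − Q = 3399.4 − 1406.7 = 1992.7 kg/h.

1993 kg/h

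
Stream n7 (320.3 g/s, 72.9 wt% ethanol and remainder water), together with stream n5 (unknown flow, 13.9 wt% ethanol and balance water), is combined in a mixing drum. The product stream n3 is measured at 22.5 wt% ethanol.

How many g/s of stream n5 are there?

1877 g/s

Let n5 be the unknown flow. Total out = 320.3 + n5.
ethanol balance: 233.5 + 0.139·n5 = 0.225·(320.3 + n5)
(0.139 − 0.225)·n5 = 0.225×320.3 − 233.5 = -161.43
n5 = -161.43 / -0.086 = 1877.1 g/s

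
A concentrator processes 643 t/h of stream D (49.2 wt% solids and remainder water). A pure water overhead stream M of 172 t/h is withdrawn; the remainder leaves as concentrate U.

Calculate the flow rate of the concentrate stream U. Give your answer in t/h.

Concentrate = 643 − 172 = 471 t/h.

471 t/h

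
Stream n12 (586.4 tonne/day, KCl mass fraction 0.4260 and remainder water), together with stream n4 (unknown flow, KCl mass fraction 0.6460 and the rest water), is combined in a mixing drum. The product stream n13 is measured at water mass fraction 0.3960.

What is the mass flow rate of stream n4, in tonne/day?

Let n4 be the unknown flow. Total out = 586.4 + n4.
water balance: 336.59 + 0.354·n4 = 0.396·(586.4 + n4)
(0.354 − 0.396)·n4 = 0.396×586.4 − 336.59 = -104.38
n4 = -104.38 / -0.042 = 2485.2 tonne/day

2485 tonne/day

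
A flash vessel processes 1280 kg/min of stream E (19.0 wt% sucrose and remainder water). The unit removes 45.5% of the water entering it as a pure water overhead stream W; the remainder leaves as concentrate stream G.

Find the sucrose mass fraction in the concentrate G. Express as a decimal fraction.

0.301

sucrose is not removed: 1280×0.190 = 243.2 kg/min of sucrose enters G.
water entering = 1280×0.810 = 1036.8 kg/min; overhead removed = 0.455×1036.8 = 471.74 kg/min.
Concentrate = 1280 − 471.74 = 808.26 kg/min.
Mass fraction = 243.2/808.26 = 0.301.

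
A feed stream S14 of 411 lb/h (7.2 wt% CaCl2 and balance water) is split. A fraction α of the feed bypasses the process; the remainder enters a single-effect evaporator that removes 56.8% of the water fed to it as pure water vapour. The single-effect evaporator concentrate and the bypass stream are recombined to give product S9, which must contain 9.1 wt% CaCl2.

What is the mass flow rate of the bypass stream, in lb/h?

248.2 lb/h

All 411×0.072 = 29.592 lb/h of CaCl2 reaches S9, so S9 = 29.592/0.091 = 325.19 lb/h and vapour = 85.813 lb/h.
The evaporator receives (1−α)·411 of feed at 0.928 water and removes 0.568 of that water:
0.568×0.928×(1−α)×411 = 85.813
(1−α) = 85.813/216.64 = 0.3961;  α = 0.6039.
Bypass flow = 0.6039×411 = 248.2 lb/h.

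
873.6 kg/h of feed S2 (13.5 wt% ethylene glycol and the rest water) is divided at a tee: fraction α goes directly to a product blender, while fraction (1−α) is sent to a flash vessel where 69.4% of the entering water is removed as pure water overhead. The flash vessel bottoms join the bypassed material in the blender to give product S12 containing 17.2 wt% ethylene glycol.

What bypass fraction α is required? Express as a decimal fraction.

All 873.6×0.135 = 117.94 kg/h of ethylene glycol reaches S12, so S12 = 117.94/0.172 = 685.67 kg/h and vapour = 187.93 kg/h.
The evaporator receives (1−α)·873.6 of feed at 0.865 water and removes 0.694 of that water:
0.694×0.865×(1−α)×873.6 = 187.93
(1−α) = 187.93/524.43 = 0.3583;  α = 0.6417.

0.642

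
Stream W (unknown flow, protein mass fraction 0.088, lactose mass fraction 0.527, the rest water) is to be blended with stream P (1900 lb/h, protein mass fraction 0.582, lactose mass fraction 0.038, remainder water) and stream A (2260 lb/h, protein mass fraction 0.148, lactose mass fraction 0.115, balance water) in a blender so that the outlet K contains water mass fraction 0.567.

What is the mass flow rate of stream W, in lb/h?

Let W be the unknown flow. Total out = 4160 + W.
water balance: 2387.6 + 0.385·W = 0.567·(4160 + W)
(0.385 − 0.567)·W = 0.567×4160 − 2387.6 = -28.9
W = -28.9 / -0.182 = 158.79 lb/h

158.8 lb/h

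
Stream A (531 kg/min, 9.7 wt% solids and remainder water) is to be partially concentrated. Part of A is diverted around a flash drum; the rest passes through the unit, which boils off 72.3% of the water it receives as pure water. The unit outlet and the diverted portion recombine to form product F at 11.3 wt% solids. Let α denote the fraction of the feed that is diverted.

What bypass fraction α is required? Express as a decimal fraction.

All 531×0.097 = 51.507 kg/min of solids reaches F, so F = 51.507/0.113 = 455.81 kg/min and vapour = 75.186 kg/min.
The evaporator receives (1−α)·531 of feed at 0.903 water and removes 0.723 of that water:
0.723×0.903×(1−α)×531 = 75.186
(1−α) = 75.186/346.67 = 0.2169;  α = 0.7831.

0.783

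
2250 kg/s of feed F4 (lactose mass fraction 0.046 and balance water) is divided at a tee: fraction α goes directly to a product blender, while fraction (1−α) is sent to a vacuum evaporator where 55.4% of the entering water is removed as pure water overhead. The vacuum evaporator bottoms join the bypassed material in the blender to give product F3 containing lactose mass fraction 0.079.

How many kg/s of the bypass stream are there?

All 2250×0.046 = 103.5 kg/s of lactose reaches F3, so F3 = 103.5/0.079 = 1310.1 kg/s and vapour = 939.87 kg/s.
The evaporator receives (1−α)·2250 of feed at 0.954 water and removes 0.554 of that water:
0.554×0.954×(1−α)×2250 = 939.87
(1−α) = 939.87/1189.2 = 0.7904;  α = 0.2096.
Bypass flow = 0.2096×2250 = 471.67 kg/s.

471.7 kg/s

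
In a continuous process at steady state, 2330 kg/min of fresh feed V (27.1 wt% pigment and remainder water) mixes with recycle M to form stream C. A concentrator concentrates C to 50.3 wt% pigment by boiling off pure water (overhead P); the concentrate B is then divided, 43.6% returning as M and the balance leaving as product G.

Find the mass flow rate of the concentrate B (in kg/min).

Overall pigment balance (none leaves overhead): pigment in fresh feed = pigment in product, i.e. 2330×0.271 = (1−0.436)·B·0.503.
B = 631.43/(0.503×0.564) = 2225.8 kg/min.

2226 kg/min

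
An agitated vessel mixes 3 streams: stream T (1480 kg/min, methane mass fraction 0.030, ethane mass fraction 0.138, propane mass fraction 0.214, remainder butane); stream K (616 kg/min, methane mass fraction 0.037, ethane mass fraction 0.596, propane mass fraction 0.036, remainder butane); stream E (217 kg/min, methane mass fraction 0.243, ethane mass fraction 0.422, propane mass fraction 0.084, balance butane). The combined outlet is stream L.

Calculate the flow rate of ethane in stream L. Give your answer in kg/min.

ethane out = ethane in = 1480×0.138 + 616×0.596 + 217×0.422 = 662.95 kg/min.

662.9 kg/min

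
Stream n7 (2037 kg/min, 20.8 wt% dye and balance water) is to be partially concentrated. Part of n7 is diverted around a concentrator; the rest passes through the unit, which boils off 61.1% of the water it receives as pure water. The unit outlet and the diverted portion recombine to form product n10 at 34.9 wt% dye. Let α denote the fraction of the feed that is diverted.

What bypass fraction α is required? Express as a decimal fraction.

All 2037×0.208 = 423.7 kg/min of dye reaches n10, so n10 = 423.7/0.349 = 1214 kg/min and vapour = 822.97 kg/min.
The evaporator receives (1−α)·2037 of feed at 0.792 water and removes 0.611 of that water:
0.611×0.792×(1−α)×2037 = 822.97
(1−α) = 822.97/985.73 = 0.8349;  α = 0.1651.

0.165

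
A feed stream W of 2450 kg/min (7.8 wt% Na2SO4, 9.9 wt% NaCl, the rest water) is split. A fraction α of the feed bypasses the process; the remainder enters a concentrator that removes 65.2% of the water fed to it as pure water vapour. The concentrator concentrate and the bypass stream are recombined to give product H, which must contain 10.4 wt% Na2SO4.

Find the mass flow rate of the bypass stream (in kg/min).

All 2450×0.078 = 191.1 kg/min of Na2SO4 reaches H, so H = 191.1/0.104 = 1837.5 kg/min and vapour = 612.5 kg/min.
The evaporator receives (1−α)·2450 of feed at 0.823 water and removes 0.652 of that water:
0.652×0.823×(1−α)×2450 = 612.5
(1−α) = 612.5/1314.7 = 0.4659;  α = 0.5341.
Bypass flow = 0.5341×2450 = 1308.5 kg/min.

1309 kg/min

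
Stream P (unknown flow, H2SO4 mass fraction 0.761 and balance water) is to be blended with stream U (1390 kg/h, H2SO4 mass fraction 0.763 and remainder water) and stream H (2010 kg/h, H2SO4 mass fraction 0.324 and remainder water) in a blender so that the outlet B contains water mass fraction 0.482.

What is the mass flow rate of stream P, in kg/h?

Let P be the unknown flow. Total out = 3400 + P.
water balance: 1688.2 + 0.239·P = 0.482·(3400 + P)
(0.239 − 0.482)·P = 0.482×3400 − 1688.2 = -49.39
P = -49.39 / -0.243 = 203.25 kg/h

203.3 kg/h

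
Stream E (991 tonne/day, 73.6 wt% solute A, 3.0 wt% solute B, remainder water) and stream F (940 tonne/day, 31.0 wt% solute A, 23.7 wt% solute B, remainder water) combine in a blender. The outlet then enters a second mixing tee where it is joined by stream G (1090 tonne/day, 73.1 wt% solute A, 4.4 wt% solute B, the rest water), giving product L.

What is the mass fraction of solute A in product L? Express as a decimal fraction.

Overall, product flow = 3021 tonne/day.
solute A in = 991×0.736 + 940×0.310 + 1090×0.731 = 1817.6 tonne/day.
solute A fraction in L = 0.602.

0.602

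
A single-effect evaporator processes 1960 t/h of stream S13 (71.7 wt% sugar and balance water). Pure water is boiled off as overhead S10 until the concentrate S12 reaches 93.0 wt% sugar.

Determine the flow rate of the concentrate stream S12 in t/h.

sugar is conserved: 1960×0.717 = 1405.3 t/h all reports to the concentrate.
Concentrate = 1405.3/(target fraction) = 1511.1 t/h.

1511 t/h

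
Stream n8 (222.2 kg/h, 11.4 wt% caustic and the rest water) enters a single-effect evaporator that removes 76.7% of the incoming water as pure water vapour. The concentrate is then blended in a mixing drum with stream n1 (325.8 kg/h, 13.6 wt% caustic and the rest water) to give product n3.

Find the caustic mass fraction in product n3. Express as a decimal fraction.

0.1754

Vapour removed = 0.767×0.886×222.2 = 151 kg/h; concentrate = 71.201 kg/h.
caustic reaching the mixer = 25.331 (from concentrate) + 325.8×0.136 = 69.64 kg/h.
Product flow = 71.201 + 325.8 = 397 kg/h; caustic fraction = 0.1754.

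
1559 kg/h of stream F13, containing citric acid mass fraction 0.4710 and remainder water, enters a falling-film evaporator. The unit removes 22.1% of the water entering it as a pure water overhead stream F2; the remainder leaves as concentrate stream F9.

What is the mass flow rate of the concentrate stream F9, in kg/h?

water entering = 1559×0.529 = 824.71 kg/h; overhead removed = 0.221×824.71 = 182.26 kg/h.
Concentrate = 1559 − 182.26 = 1376.7 kg/h.

1377 kg/h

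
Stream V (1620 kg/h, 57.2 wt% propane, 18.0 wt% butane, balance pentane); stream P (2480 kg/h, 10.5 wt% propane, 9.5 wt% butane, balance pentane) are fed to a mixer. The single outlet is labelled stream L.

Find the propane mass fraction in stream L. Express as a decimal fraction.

Total flow out = 1620 + 2480 = 4100 kg/h.
propane in = 1620×0.572 + 2480×0.105 = 1187 kg/h.
propane mass fraction in L = 1187/4100 = 0.290.

0.290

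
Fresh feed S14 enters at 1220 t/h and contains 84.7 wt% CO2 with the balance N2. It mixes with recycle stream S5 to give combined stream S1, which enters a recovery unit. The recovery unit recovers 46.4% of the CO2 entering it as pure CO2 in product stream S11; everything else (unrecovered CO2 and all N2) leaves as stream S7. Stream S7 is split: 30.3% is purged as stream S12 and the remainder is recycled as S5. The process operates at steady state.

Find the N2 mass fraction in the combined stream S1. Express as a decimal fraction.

N2 enters only via S14 and leaves only via the purge: 1220×0.153 = 0.303×(N2 in S7), and the recovery unit passes all N2, so N2 in S1 = N2 in S7 = 616.04 t/h.
CO2 in S1: m_A = 1220×0.847 + (1−0.303)·(1−0.464)·m_A, so m_A = 1033.3/0.6264 = 1649.6 t/h.
S1 = 1649.6 + 616.04 = 2265.7 t/h.
N2 fraction in S1 = 616.04/2265.7 = 0.272.

0.272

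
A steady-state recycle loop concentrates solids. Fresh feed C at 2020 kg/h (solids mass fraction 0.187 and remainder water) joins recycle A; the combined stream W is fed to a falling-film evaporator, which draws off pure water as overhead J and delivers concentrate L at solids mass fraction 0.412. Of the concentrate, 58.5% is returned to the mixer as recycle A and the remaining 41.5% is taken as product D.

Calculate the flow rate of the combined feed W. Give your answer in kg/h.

3312 kg/h

Overall solids balance (none leaves overhead): solids in fresh feed = solids in product, i.e. 2020×0.187 = (1−0.585)·L·0.412.
L = 377.74/(0.412×0.415) = 2209.3 kg/h.
Recycle A = 0.585×2209.3 = 1292.4 kg/h.
Combined feed W = 2020 + 1292.4 = 3312.4 kg/h.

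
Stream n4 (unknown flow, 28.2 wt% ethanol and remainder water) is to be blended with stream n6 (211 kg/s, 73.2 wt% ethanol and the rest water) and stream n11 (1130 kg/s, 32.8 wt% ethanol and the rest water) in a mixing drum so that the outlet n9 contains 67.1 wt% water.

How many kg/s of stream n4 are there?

Let n4 be the unknown flow. Total out = 1341 + n4.
water balance: 815.91 + 0.718·n4 = 0.671·(1341 + n4)
(0.718 − 0.671)·n4 = 0.671×1341 − 815.91 = 83.903
n4 = 83.903 / 0.047 = 1785.2 kg/s

1785 kg/s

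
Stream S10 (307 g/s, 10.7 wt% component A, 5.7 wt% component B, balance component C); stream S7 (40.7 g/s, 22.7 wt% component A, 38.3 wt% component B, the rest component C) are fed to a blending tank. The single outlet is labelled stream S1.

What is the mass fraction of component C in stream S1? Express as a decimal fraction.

0.784

Total flow out = 307 + 40.7 = 347.7 g/s.
component C in = 307×0.836 + 40.7×0.390 = 272.52 g/s.
component C mass fraction in S1 = 272.52/347.7 = 0.784.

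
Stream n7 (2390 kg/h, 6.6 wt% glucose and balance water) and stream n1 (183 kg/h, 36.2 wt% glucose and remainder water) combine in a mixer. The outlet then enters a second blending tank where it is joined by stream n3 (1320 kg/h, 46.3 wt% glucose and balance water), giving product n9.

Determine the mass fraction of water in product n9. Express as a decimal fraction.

0.7855

Overall, product flow = 3893 kg/h.
water in = 2390×0.934 + 183×0.638 + 1320×0.537 = 3057.9 kg/h.
water fraction in n9 = 0.7855.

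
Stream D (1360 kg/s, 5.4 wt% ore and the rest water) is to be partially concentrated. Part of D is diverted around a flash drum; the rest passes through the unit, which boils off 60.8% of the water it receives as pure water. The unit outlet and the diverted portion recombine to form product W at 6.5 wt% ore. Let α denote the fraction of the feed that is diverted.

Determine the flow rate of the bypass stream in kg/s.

959.8 kg/s

All 1360×0.054 = 73.44 kg/s of ore reaches W, so W = 73.44/0.065 = 1129.8 kg/s and vapour = 230.15 kg/s.
The evaporator receives (1−α)·1360 of feed at 0.946 water and removes 0.608 of that water:
0.608×0.946×(1−α)×1360 = 230.15
(1−α) = 230.15/782.23 = 0.2942;  α = 0.7058.
Bypass flow = 0.7058×1360 = 959.85 kg/s.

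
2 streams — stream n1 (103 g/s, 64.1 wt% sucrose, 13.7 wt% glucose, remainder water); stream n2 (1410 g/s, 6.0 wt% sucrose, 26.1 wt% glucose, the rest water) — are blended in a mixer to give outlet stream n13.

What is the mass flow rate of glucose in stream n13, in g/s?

382.1 g/s

glucose out = glucose in = 103×0.137 + 1410×0.261 = 382.12 g/s.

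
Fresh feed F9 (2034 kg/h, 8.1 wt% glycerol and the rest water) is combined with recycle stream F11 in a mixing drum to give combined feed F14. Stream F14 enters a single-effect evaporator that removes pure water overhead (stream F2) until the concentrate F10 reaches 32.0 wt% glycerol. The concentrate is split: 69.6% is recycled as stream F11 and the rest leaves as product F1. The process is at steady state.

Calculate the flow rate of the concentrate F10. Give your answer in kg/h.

1694 kg/h

Overall glycerol balance (none leaves overhead): glycerol in fresh feed = glycerol in product, i.e. 2034×0.081 = (1−0.696)·F10·0.320.
F10 = 164.75/(0.320×0.304) = 1693.6 kg/h.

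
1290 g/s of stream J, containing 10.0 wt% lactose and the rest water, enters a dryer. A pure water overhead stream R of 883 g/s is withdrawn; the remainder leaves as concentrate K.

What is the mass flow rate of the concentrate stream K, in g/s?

407 g/s

Concentrate = 1290 − 883 = 407 g/s.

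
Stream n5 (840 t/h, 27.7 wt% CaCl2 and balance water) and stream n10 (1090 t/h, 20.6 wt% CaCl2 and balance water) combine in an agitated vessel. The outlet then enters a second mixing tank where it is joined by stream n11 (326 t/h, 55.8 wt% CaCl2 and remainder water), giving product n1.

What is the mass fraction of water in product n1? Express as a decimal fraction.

0.717

Overall, product flow = 2256 t/h.
water in = 840×0.723 + 1090×0.794 + 326×0.442 = 1616.9 t/h.
water fraction in n1 = 0.717.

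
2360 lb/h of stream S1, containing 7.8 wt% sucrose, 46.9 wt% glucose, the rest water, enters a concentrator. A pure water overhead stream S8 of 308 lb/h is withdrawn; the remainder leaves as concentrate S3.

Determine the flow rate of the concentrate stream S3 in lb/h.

Concentrate = 2360 − 308 = 2052 lb/h.

2052 lb/h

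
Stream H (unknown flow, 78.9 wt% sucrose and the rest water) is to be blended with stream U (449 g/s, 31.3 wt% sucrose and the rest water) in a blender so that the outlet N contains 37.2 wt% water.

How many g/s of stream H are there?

Let H be the unknown flow. Total out = 449 + H.
water balance: 308.46 + 0.211·H = 0.372·(449 + H)
(0.211 − 0.372)·H = 0.372×449 − 308.46 = -141.44
H = -141.44 / -0.161 = 878.48 g/s

878.5 g/s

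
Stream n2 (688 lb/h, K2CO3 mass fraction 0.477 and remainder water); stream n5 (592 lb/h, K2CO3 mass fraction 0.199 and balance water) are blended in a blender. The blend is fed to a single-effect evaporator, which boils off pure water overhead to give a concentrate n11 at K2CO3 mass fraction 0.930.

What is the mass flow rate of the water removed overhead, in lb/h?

K2CO3 entering = 688×0.477 + 592×0.199 = 445.98 lb/h.
All K2CO3 reports to n11, so n11 = 445.98/0.930 = 479.55 lb/h.
Total feed = 1280 lb/h; overhead = 1280 − 479.55 = 800.45 lb/h.

800.4 lb/h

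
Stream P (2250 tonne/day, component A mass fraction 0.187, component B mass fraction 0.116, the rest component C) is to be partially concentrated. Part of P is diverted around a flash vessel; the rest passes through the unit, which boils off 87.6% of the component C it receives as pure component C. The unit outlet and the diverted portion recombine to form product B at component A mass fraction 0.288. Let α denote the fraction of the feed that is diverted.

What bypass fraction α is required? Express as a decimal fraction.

0.426

All 2250×0.187 = 420.75 tonne/day of component A reaches B, so B = 420.75/0.288 = 1460.9 tonne/day and vapour = 789.06 tonne/day.
The evaporator receives (1−α)·2250 of feed at 0.697 component C and removes 0.876 of that component C:
0.876×0.697×(1−α)×2250 = 789.06
(1−α) = 789.06/1373.8 = 0.5744;  α = 0.4256.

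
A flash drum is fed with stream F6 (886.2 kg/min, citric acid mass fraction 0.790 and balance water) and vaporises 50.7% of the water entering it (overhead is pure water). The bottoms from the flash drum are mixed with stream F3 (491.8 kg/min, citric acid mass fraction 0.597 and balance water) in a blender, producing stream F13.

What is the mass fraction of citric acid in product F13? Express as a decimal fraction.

0.774

Vapour removed = 0.507×0.210×886.2 = 94.354 kg/min; concentrate = 791.85 kg/min.
citric acid reaching the mixer = 700.1 (from concentrate) + 491.8×0.597 = 993.7 kg/min.
Product flow = 791.85 + 491.8 = 1283.6 kg/min; citric acid fraction = 0.774.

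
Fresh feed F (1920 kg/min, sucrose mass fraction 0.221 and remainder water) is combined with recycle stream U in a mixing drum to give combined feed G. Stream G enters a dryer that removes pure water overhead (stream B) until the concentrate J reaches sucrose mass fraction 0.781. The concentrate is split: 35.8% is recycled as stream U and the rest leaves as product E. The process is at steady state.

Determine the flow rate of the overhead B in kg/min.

Overall sucrose balance (none leaves overhead): sucrose in fresh feed = sucrose in product, i.e. 1920×0.221 = (1−0.358)·J·0.781.
J = 424.32/(0.781×0.642) = 846.27 kg/min.
Recycle U = 0.358×846.27 = 302.96 kg/min.
Combined feed G = 1920 + 302.96 = 2223 kg/min.
Overhead B = G − J = 2223 − 846.27 = 1376.7 kg/min.

1377 kg/min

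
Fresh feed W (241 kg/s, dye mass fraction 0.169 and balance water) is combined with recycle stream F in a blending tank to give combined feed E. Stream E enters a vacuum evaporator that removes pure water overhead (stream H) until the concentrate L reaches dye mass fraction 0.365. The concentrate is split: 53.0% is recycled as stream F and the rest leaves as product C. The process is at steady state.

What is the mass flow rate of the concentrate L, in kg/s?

237.4 kg/s

Overall dye balance (none leaves overhead): dye in fresh feed = dye in product, i.e. 241×0.169 = (1−0.530)·L·0.365.
L = 40.729/(0.365×0.470) = 237.42 kg/s.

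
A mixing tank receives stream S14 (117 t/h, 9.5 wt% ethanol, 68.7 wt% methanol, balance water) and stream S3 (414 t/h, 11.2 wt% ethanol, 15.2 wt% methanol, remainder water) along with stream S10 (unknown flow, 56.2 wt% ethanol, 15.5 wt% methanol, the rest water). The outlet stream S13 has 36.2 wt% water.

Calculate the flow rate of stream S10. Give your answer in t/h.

Let S10 be the unknown flow. Total out = 531 + S10.
water balance: 330.21 + 0.283·S10 = 0.362·(531 + S10)
(0.283 − 0.362)·S10 = 0.362×531 − 330.21 = -137.99
S10 = -137.99 / -0.079 = 1746.7 t/h

1747 t/h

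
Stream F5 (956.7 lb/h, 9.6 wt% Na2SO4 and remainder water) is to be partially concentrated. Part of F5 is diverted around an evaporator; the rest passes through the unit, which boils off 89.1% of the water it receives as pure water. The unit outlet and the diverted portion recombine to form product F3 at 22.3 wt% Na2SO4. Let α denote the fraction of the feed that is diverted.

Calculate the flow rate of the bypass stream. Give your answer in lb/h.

All 956.7×0.096 = 91.843 lb/h of Na2SO4 reaches F3, so F3 = 91.843/0.223 = 411.85 lb/h and vapour = 544.85 lb/h.
The evaporator receives (1−α)·956.7 of feed at 0.904 water and removes 0.891 of that water:
0.891×0.904×(1−α)×956.7 = 544.85
(1−α) = 544.85/770.59 = 0.7071;  α = 0.2929.
Bypass flow = 0.2929×956.7 = 280.26 lb/h.

280.3 lb/h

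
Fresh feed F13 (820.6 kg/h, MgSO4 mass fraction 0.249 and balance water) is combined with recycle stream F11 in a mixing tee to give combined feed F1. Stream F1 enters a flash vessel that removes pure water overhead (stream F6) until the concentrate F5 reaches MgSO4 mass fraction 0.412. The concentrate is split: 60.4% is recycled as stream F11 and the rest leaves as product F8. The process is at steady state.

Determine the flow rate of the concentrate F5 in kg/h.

1252 kg/h

Overall MgSO4 balance (none leaves overhead): MgSO4 in fresh feed = MgSO4 in product, i.e. 820.6×0.249 = (1−0.604)·F5·0.412.
F5 = 204.33/(0.412×0.396) = 1252.4 kg/h.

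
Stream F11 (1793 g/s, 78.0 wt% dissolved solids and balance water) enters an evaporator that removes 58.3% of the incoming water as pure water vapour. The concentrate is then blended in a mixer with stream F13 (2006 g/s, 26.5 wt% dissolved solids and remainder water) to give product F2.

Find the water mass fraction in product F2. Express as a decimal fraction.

0.459

Vapour removed = 0.583×0.220×1793 = 229.97 g/s; concentrate = 1563 g/s.
water reaching the mixer = 164.49 (from concentrate) + 2006×0.735 = 1638.9 g/s.
Product flow = 1563 + 2006 = 3569 g/s; water fraction = 0.459.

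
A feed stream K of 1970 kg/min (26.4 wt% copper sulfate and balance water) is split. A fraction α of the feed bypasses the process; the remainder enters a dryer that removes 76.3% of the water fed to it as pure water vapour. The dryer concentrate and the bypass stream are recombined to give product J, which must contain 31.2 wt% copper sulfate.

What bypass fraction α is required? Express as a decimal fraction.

All 1970×0.264 = 520.08 kg/min of copper sulfate reaches J, so J = 520.08/0.312 = 1666.9 kg/min and vapour = 303.08 kg/min.
The evaporator receives (1−α)·1970 of feed at 0.736 water and removes 0.763 of that water:
0.763×0.736×(1−α)×1970 = 303.08
(1−α) = 303.08/1106.3 = 0.2740;  α = 0.7260.

0.726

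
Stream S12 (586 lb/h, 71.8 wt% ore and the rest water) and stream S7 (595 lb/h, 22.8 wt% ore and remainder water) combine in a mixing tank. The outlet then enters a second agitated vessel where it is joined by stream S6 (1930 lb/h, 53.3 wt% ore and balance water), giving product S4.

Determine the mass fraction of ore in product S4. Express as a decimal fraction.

Overall, product flow = 3111 lb/h.
ore in = 586×0.718 + 595×0.228 + 1930×0.533 = 1585.1 lb/h.
ore fraction in S4 = 0.510.

0.510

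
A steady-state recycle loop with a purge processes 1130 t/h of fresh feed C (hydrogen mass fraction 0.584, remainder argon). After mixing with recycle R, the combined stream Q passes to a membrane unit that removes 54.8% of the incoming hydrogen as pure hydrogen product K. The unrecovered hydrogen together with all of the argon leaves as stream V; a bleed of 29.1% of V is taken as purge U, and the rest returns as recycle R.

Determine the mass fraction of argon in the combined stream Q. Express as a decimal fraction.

0.625

argon enters only via C and leaves only via the purge: 1130×0.416 = 0.291×(argon in V), and the membrane unit passes all argon, so argon in Q = argon in V = 1615.4 t/h.
hydrogen in Q: m_A = 1130×0.584 + (1−0.291)·(1−0.548)·m_A, so m_A = 659.92/0.6795 = 971.14 t/h.
Q = 971.14 + 1615.4 = 2586.5 t/h.
argon fraction in Q = 1615.4/2586.5 = 0.625.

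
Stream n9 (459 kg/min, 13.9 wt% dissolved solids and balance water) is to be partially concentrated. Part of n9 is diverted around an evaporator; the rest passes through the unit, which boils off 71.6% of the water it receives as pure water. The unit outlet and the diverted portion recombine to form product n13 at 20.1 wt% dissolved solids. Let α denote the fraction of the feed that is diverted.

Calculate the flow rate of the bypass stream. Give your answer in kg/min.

All 459×0.139 = 63.801 kg/min of dissolved solids reaches n13, so n13 = 63.801/0.201 = 317.42 kg/min and vapour = 141.58 kg/min.
The evaporator receives (1−α)·459 of feed at 0.861 water and removes 0.716 of that water:
0.716×0.861×(1−α)×459 = 141.58
(1−α) = 141.58/282.96 = 0.5004;  α = 0.4996.
Bypass flow = 0.4996×459 = 229.34 kg/min.

229.3 kg/min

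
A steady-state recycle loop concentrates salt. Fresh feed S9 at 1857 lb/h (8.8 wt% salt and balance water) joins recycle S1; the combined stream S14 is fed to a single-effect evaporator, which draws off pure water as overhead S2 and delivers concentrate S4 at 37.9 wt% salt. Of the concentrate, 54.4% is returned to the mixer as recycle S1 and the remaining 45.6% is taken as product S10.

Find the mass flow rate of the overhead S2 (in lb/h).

Overall salt balance (none leaves overhead): salt in fresh feed = salt in product, i.e. 1857×0.088 = (1−0.544)·S4·0.379.
S4 = 163.42/(0.379×0.456) = 945.56 lb/h.
Recycle S1 = 0.544×945.56 = 514.39 lb/h.
Combined feed S14 = 1857 + 514.39 = 2371.4 lb/h.
Overhead S2 = S14 − S4 = 2371.4 − 945.56 = 1425.8 lb/h.

1426 lb/h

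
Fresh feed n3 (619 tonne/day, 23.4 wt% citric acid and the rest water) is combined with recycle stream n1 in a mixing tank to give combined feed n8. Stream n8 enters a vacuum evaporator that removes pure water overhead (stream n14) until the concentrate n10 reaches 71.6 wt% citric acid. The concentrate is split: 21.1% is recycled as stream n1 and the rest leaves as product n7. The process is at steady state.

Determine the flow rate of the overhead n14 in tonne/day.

Overall citric acid balance (none leaves overhead): citric acid in fresh feed = citric acid in product, i.e. 619×0.234 = (1−0.211)·n10·0.716.
n10 = 144.85/(0.716×0.789) = 256.4 tonne/day.
Recycle n1 = 0.211×256.4 = 54.1 tonne/day.
Combined feed n8 = 619 + 54.1 = 673.1 tonne/day.
Overhead n14 = n8 − n10 = 673.1 − 256.4 = 416.7 tonne/day.

416.7 tonne/day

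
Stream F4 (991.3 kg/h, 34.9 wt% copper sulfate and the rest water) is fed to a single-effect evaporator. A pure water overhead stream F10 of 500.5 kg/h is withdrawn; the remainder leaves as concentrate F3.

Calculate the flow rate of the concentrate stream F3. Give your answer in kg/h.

Concentrate = 991.3 − 500.5 = 490.8 kg/h.

490.8 kg/h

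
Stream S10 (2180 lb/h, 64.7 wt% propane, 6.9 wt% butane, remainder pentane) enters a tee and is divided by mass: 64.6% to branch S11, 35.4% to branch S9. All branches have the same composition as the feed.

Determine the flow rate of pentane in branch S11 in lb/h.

400 lb/h

Branch S11 total = 0.646×2180 = 1408.3 lb/h.
pentane in S11 = 0.284×1408.3 = 399.95 lb/h.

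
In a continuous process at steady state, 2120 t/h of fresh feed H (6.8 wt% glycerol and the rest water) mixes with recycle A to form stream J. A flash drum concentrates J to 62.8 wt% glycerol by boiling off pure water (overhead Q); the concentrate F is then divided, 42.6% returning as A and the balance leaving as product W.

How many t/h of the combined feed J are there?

Overall glycerol balance (none leaves overhead): glycerol in fresh feed = glycerol in product, i.e. 2120×0.068 = (1−0.426)·F·0.628.
F = 144.16/(0.628×0.574) = 399.92 t/h.
Recycle A = 0.426×399.92 = 170.37 t/h.
Combined feed J = 2120 + 170.37 = 2290.4 t/h.

2290 t/h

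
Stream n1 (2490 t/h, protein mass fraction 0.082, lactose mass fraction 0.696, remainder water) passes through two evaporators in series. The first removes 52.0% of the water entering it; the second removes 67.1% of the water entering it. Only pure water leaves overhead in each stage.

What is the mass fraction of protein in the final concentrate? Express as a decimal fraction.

water in feed = 2490×0.222 = 552.78 t/h.
After stage 1: water left = (1−0.520)×552.78 = 265.33; stream total = 2202.6 t/h.
After stage 2: water left = (1−0.671)×265.33 = 87.295; final concentrate = 2024.5 t/h.
protein fraction = 204.18/2024.5 = 0.101.

0.101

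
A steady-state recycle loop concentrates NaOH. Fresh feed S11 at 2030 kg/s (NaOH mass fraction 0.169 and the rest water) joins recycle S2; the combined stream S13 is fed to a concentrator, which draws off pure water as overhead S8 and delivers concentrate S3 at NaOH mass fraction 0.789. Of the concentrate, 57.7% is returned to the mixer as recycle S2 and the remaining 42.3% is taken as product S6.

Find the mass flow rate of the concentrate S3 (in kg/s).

1028 kg/s

Overall NaOH balance (none leaves overhead): NaOH in fresh feed = NaOH in product, i.e. 2030×0.169 = (1−0.577)·S3·0.789.
S3 = 343.07/(0.789×0.423) = 1027.9 kg/s.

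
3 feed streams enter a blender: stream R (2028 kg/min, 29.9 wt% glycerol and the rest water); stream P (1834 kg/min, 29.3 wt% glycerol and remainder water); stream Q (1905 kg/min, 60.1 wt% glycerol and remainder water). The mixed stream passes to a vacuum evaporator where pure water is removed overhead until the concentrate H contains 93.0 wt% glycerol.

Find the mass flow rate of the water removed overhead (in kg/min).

glycerol entering = 2028×0.299 + 1834×0.293 + 1905×0.601 = 2288.6 kg/min.
All glycerol reports to H, so H = 2288.6/0.930 = 2460.9 kg/min.
Total feed = 5767 kg/min; overhead = 5767 − 2460.9 = 3306.1 kg/min.

3306 kg/min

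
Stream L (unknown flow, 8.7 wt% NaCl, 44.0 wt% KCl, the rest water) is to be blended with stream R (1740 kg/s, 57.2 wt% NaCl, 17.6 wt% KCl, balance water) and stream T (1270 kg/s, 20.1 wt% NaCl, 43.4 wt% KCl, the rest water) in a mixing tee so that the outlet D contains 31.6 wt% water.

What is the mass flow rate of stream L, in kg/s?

Let L be the unknown flow. Total out = 3010 + L.
water balance: 902.03 + 0.473·L = 0.316·(3010 + L)
(0.473 − 0.316)·L = 0.316×3010 − 902.03 = 49.13
L = 49.13 / 0.157 = 312.93 kg/s

312.9 kg/s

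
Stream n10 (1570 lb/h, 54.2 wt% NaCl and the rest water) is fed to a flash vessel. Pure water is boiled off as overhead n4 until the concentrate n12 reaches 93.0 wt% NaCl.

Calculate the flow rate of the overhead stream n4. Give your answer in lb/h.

NaCl is conserved: 1570×0.542 = 850.94 lb/h all reports to the concentrate.
Concentrate = 850.94/(target fraction) = 914.99 lb/h.
Overhead = 1570 − 914.99 = 655.01 lb/h.

655 lb/h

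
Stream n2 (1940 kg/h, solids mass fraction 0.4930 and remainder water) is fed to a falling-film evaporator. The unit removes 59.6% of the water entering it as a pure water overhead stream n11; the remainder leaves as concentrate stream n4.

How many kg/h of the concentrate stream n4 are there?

1354 kg/h

water entering = 1940×0.507 = 983.58 kg/h; overhead removed = 0.596×983.58 = 586.21 kg/h.
Concentrate = 1940 − 586.21 = 1353.8 kg/h.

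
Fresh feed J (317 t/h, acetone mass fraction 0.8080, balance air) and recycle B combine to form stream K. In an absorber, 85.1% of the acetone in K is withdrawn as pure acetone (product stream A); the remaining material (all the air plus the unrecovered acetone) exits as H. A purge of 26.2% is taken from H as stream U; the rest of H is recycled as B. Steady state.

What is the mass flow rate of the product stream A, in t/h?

acetone in K: m_A = 317×0.808 + (1−0.262)·(1−0.851)·m_A, so m_A = 256.14/0.8900 = 287.78 t/h.
Product A = 0.851×287.78 = 244.9 t/h.

244.9 t/h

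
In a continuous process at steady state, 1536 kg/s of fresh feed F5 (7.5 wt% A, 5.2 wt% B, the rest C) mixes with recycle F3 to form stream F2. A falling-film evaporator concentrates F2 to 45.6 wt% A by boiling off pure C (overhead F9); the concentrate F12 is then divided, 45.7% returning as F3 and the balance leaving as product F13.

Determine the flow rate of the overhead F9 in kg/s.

Overall A balance (none leaves overhead): A in fresh feed = A in product, i.e. 1536×0.075 = (1−0.457)·F12·0.456.
F12 = 115.2/(0.456×0.543) = 465.25 kg/s.
Recycle F3 = 0.457×465.25 = 212.62 kg/s.
Combined feed F2 = 1536 + 212.62 = 1748.6 kg/s.
Overhead F9 = F2 − F12 = 1748.6 − 465.25 = 1283.4 kg/s.

1283 kg/s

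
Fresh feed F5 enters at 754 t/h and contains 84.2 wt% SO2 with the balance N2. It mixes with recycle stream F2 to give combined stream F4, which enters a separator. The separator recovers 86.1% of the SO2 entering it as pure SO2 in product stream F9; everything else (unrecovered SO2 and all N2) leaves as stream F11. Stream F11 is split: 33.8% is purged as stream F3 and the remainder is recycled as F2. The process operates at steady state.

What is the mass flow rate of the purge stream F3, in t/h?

N2 enters only via F5 and leaves only via the purge: 754×0.158 = 0.338×(N2 in F11), and the separator passes all N2, so N2 in F4 = N2 in F11 = 352.46 t/h.
SO2 in F4: m_A = 754×0.842 + (1−0.338)·(1−0.861)·m_A, so m_A = 634.87/0.9080 = 699.21 t/h.
F11 = (1−0.861)×699.21 + 352.46 = 449.65 t/h.
Purge F3 = 0.338×449.65 = 151.98 t/h.

152 t/h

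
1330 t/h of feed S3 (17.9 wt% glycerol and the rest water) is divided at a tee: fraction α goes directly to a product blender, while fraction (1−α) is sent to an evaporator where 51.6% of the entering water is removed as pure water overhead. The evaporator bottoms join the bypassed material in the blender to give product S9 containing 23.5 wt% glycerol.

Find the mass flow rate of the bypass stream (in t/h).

All 1330×0.179 = 238.07 t/h of glycerol reaches S9, so S9 = 238.07/0.235 = 1013.1 t/h and vapour = 316.94 t/h.
The evaporator receives (1−α)·1330 of feed at 0.821 water and removes 0.516 of that water:
0.516×0.821×(1−α)×1330 = 316.94
(1−α) = 316.94/563.44 = 0.5625;  α = 0.4375.
Bypass flow = 0.4375×1330 = 581.87 t/h.

581.9 t/h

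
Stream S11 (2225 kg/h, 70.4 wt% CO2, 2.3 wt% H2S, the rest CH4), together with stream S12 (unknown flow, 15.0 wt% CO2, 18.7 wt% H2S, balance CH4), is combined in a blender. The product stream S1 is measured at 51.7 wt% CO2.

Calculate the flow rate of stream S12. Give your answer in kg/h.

Let S12 be the unknown flow. Total out = 2225 + S12.
CO2 balance: 1566.4 + 0.150·S12 = 0.517·(2225 + S12)
(0.150 − 0.517)·S12 = 0.517×2225 − 1566.4 = -416.07
S12 = -416.07 / -0.367 = 1133.7 kg/h

1134 kg/h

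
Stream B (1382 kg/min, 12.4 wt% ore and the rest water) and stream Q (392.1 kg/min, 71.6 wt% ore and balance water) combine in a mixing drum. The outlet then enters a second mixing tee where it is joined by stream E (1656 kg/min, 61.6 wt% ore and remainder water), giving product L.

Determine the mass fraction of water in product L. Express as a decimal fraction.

Overall, product flow = 3430.1 kg/min.
water in = 1382×0.876 + 392.1×0.284 + 1656×0.384 = 1957.9 kg/min.
water fraction in L = 0.571.

0.571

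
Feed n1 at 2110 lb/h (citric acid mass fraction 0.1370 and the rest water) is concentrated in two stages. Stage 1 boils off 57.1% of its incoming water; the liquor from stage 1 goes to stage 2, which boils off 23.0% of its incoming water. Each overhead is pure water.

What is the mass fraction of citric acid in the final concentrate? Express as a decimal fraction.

water in feed = 2110×0.863 = 1820.9 lb/h.
After stage 1: water left = (1−0.571)×1820.9 = 781.18; stream total = 1070.2 lb/h.
After stage 2: water left = (1−0.230)×781.18 = 601.51; final concentrate = 890.58 lb/h.
citric acid fraction = 289.07/890.58 = 0.3246.

0.3246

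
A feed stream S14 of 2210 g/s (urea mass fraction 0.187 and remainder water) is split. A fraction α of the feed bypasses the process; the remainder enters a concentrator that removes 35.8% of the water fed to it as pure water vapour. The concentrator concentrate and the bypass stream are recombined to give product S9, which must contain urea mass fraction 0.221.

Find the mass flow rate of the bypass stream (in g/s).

1042 g/s

All 2210×0.187 = 413.27 g/s of urea reaches S9, so S9 = 413.27/0.221 = 1870 g/s and vapour = 340 g/s.
The evaporator receives (1−α)·2210 of feed at 0.813 water and removes 0.358 of that water:
0.358×0.813×(1−α)×2210 = 340
(1−α) = 340/643.23 = 0.5286;  α = 0.4714.
Bypass flow = 0.4714×2210 = 1041.8 g/s.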